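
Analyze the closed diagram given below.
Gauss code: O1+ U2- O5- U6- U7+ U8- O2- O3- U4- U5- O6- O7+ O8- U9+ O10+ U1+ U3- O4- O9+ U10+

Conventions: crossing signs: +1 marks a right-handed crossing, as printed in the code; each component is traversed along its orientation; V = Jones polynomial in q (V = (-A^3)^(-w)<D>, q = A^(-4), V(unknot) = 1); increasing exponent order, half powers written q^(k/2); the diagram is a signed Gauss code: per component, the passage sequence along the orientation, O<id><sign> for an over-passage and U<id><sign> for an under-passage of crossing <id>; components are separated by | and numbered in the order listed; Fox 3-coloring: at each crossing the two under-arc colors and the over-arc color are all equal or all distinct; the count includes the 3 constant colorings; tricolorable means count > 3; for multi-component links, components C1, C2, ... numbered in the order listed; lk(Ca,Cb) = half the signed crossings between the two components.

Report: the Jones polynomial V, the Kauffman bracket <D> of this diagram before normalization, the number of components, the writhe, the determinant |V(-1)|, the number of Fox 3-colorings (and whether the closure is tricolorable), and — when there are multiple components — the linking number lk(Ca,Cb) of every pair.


Jones polynomial: V(q) = -q^-5 + q^-4 - q^-3 + 2q^-2 - q^-1 + 2 - q
<D> = -A^-10 + 2A^-6 - A^-2 + 2A^2 - A^6 + A^10 - A^14; writhe -2
components 1, writhe -2 (10 crossings)
3-colorings: 9 of 3^10, det 9 — tricolorable
note: w = -2 (over 10 crossings) is diagram-only; (-A^3)^(2) removes it from V


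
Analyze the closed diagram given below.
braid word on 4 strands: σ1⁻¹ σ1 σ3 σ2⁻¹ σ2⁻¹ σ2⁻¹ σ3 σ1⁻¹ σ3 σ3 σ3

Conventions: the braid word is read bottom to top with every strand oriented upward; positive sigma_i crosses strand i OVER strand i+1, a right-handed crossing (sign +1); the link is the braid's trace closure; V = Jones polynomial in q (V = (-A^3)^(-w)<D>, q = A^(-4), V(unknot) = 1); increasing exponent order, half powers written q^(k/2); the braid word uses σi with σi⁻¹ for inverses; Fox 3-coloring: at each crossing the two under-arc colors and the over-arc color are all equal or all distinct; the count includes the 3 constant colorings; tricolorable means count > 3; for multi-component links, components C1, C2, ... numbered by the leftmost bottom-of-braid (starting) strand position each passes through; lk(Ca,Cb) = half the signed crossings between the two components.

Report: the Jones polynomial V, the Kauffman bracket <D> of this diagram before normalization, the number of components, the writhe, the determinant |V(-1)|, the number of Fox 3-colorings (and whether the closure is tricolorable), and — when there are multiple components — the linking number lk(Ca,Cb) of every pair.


V = -q^-2 + q^-1 - 1 + 3q - 2q^2 + 3q^3 - 2q^4 + q^5 - q^6
<D> = A^-21 - A^-17 + 2A^-13 - 3A^-9 + 2A^-5 - 3A^-1 + A^3 - A^7 + A^11 (w = +1)
1 component over 11 crossings, w = +1
9 Fox colorings among 3^11, |V(-1)| = 15: tricolorable
why: w = +1 (over 11 crossings) is diagram-only; (-A^3)^(-1) removes it from V


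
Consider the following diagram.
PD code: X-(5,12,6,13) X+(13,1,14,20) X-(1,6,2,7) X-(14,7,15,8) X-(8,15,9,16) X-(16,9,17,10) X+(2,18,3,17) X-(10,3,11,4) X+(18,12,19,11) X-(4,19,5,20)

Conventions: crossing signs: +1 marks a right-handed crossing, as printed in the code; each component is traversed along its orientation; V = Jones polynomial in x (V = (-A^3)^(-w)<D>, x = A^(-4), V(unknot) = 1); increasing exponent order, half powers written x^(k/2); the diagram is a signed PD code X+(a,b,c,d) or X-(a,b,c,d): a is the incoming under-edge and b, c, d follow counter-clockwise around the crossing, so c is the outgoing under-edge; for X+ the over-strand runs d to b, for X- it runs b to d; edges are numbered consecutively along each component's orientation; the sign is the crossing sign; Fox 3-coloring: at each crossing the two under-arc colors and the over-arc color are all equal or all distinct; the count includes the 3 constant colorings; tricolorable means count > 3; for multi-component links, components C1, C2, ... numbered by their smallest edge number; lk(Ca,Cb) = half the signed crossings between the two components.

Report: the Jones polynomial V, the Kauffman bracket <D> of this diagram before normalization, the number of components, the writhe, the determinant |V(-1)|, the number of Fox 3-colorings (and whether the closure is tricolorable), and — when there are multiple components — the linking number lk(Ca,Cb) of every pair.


V(x) = -x^-8 + 2x^-7 - 3x^-6 + 4x^-5 - 5x^-4 + 5x^-3 - 3x^-2 + 3x^-1 - 1
bracket: -A^-12 + 3A^-8 - 3A^-4 + 5 - 5A^4 + 4A^8 - 3A^12 + 2A^16 - A^20, w = -4
1 component, writhe -4, over 10 crossings
det 27, colorings 9 of 3^10 — tricolorable
observation: w = -4 shifts under R1 moves; the (-A^3)^(4) factor cancels that in V


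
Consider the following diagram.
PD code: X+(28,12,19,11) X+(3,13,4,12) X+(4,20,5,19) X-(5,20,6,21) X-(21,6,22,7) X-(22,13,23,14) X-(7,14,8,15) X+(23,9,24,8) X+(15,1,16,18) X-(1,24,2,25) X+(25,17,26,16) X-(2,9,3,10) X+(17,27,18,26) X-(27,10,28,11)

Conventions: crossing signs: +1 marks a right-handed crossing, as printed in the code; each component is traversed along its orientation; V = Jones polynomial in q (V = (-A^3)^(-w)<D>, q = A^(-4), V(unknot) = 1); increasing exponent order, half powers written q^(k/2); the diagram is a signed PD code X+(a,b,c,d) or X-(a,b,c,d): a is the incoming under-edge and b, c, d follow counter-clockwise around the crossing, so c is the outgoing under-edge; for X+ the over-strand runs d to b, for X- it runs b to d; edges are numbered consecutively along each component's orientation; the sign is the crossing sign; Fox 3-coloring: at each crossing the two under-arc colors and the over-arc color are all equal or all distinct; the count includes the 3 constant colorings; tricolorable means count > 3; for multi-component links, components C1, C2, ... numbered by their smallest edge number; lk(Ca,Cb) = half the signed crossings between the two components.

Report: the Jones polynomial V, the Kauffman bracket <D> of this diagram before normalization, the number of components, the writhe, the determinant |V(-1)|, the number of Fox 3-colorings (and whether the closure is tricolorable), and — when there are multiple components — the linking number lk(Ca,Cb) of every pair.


V = -q^(-3/2) + q^(-1/2) - 2q^(1/2) + q^(3/2) - 2q^(5/2) + q^(7/2)
<D> = A^-14 - 2A^-10 + A^-6 - 2A^-2 + A^2 - A^6 (w = 0)
2 components over 14 crossings, w = 0
lk(C1,C2): 0
3 Fox colorings among 3^14, |V(-1)| = 8: not tricolorable
why: |V(-1)| = 8: so not tricolorable, since 3 does not divide 8


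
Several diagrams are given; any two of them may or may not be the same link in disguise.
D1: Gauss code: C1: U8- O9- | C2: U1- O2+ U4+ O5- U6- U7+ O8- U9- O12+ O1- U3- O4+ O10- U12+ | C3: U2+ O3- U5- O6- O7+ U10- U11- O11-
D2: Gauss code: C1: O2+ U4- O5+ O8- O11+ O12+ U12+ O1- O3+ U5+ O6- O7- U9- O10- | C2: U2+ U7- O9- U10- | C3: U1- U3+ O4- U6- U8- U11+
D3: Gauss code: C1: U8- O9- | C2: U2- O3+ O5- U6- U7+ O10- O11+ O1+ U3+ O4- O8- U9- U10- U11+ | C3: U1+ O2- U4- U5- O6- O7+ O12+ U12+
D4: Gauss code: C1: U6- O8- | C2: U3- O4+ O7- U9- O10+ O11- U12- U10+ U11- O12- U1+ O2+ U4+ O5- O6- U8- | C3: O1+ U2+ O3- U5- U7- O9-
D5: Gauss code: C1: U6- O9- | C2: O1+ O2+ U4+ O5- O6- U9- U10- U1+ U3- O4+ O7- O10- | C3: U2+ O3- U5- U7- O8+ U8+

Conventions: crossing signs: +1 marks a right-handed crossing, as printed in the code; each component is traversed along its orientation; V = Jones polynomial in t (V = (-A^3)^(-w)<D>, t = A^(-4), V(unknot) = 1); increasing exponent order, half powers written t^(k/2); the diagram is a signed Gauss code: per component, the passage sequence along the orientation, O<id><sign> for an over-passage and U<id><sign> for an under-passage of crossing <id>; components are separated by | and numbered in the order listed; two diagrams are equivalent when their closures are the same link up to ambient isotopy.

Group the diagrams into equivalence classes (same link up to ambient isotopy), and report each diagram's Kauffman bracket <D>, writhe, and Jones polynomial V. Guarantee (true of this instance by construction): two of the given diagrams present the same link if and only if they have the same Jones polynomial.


classes: {D1, D2, D3, D4, D5}
V(D1) = t^-5 + 2t^-3 + t^-1  [12 crossings, <D> = A^-8 + 2 + A^8, w = -4]
D2 (bracket A^-2 + 2A^6 + A^14; 12 crossings at w = -2): V = t^-5 + 2t^-3 + t^-1
D3 (bracket A^-2 + 2A^6 + A^14; 12 crossings at w = -2): V = t^-5 + 2t^-3 + t^-1
V(D4) = t^-5 + 2t^-3 + t^-1  [12 crossings, <D> = A^-8 + 2 + A^8, w = -4]
V(D5) = t^-5 + 2t^-3 + t^-1  (w -2, c 10, <D> = A^-2 + 2A^6 + A^14)
note: all 5 diagrams share one V(t), hence one class


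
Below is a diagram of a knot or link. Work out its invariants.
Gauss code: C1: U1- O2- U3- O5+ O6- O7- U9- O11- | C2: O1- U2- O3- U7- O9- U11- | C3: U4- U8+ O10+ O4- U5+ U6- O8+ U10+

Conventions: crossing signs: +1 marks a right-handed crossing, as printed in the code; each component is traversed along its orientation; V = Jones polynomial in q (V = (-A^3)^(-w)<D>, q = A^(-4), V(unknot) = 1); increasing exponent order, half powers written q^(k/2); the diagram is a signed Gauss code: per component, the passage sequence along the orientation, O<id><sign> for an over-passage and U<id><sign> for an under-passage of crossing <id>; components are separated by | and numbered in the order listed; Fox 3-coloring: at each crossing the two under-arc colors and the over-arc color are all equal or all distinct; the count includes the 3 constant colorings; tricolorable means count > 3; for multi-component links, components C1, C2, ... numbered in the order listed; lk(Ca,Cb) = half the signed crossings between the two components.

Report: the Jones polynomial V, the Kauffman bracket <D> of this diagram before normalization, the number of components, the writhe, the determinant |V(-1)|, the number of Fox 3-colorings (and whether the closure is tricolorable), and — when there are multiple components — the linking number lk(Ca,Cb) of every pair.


V = q^-9 + q^-4 + q^-3 + q^-2
<D> = -A^-7 - A^-3 - A - A^21 (w = -5)
3 components over 11 crossings, w = -5
lk(C1,C2): -3
lk(C1,C3) = 0
linking number lk(C2,C3) = 0
27 Fox colorings among 3^11, |V(-1)| = 0: tricolorable
why: w = -5 shifts under R1 moves; the (-A^3)^(5) factor cancels that in V


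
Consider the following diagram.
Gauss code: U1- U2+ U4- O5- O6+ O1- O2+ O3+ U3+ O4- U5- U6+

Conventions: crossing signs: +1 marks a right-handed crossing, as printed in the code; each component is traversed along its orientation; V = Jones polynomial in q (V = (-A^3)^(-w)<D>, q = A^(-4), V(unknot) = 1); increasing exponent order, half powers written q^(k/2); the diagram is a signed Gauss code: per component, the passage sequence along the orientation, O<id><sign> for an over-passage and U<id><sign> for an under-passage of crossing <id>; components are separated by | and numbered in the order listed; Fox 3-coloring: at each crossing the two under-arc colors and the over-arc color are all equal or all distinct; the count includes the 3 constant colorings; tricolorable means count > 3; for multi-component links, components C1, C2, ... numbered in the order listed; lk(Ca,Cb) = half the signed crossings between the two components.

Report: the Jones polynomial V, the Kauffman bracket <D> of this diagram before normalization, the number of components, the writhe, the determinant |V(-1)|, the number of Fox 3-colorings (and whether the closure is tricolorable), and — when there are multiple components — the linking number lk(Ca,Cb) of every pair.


Jones polynomial: V(q) = 1
<D> = 1; writhe 0
components 1, writhe 0 (6 crossings)
3-colorings: 3 of 3^6, det 1 — not tricolorable
note: det 1 = |V(-1)|; not divisible by 3, so not tricolorable


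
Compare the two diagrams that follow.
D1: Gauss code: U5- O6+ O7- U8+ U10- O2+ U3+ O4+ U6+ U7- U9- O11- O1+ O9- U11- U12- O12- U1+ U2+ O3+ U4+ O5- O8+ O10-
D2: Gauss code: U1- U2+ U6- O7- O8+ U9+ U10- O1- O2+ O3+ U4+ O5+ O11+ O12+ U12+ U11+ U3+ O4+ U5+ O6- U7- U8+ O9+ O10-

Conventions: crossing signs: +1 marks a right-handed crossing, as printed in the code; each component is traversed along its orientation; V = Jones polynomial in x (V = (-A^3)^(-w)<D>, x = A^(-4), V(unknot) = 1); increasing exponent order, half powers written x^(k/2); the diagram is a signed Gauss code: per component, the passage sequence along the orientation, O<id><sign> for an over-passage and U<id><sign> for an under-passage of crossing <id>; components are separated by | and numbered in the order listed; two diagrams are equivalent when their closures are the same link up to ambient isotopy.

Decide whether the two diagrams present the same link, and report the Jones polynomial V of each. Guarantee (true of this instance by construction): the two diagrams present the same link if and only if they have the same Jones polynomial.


equivalent: yes
V(D1) = x + x^3 - x^4  (w 0, c 12, <D> = -A^-16 + A^-12 + A^-4)
V(D2) = x + x^3 - x^4  (w +4, c 12, <D> = -A^-4 + 1 + A^8)
why: from 12 to 12 crossings by R-moves: one link, two diagrams


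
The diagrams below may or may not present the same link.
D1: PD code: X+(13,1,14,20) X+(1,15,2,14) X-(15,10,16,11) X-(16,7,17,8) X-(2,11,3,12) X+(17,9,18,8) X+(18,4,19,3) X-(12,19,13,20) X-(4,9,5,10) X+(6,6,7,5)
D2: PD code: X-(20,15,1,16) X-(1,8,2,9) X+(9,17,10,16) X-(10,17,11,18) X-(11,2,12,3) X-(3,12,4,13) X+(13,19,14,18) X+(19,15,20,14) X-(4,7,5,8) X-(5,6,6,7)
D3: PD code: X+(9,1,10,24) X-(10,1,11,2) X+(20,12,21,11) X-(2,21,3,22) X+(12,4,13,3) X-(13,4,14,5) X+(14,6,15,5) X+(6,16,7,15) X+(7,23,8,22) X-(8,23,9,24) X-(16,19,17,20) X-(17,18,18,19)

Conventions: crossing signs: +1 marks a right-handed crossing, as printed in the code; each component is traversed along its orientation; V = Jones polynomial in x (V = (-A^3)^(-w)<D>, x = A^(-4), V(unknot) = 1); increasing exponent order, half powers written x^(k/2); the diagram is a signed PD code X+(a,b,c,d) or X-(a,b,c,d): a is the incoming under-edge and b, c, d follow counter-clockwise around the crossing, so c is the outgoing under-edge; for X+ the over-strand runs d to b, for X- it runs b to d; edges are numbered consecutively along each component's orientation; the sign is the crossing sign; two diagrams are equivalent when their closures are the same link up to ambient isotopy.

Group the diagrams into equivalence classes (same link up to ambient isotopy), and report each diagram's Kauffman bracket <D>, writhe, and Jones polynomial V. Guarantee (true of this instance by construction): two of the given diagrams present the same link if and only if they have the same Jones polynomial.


equivalence classes: {D1} | {D2} | {D3}
D1 (bracket 1; 10 crossings at w = 0): V = 1
V(D2) = -x^-4 + x^-3 + x^-1  (w -4, c 10, <D> = A^-8 + 1 - A^4)
V(D3) = x + x^3 - x^4  (w 0, c 12, <D> = -A^-16 + A^-12 + A^-4)
observation: comparing 3 Jones polynomials yields 3 groups


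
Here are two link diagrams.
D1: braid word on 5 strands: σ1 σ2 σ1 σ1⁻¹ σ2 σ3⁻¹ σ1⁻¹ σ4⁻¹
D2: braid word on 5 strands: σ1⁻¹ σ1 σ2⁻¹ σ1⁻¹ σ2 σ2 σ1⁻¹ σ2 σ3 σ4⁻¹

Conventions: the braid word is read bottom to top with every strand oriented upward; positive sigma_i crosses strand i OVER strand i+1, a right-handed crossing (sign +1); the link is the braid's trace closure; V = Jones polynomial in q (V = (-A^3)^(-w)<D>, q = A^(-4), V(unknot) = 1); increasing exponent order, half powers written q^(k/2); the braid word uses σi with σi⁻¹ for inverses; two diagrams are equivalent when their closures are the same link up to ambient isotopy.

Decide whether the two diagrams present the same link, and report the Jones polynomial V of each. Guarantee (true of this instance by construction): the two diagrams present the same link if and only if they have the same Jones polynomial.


same link: no
V(D1) = 1 + q + q^2 + q^3  [8 crossings, <D> = A^-12 + A^-8 + A^-4 + 1, w = 0]
V(D2) = q^-2 + 2 + q^2  [10 crossings, <D> = A^-8 + 2 + A^8, w = 0]
insight: comparing 2 Jones polynomials yields 2 groups


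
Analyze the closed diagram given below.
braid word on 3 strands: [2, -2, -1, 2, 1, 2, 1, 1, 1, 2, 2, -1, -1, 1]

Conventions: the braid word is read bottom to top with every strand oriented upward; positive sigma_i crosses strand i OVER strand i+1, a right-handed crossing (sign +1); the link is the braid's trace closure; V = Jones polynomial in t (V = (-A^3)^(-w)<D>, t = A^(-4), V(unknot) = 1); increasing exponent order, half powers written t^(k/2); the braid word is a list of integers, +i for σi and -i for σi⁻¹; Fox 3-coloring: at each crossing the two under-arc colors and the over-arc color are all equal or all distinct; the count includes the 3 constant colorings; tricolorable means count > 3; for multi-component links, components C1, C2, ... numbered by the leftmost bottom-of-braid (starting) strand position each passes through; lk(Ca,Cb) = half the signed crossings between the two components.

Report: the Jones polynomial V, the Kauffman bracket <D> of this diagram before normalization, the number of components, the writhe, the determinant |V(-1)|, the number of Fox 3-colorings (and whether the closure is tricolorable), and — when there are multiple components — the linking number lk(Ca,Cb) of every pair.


V = t^2 - t^3 + 3t^4 - 3t^5 + 3t^6 - 3t^7 + 2t^8 - t^9
<D> = -A^-18 + 2A^-14 - 3A^-10 + 3A^-6 - 3A^-2 + 3A^2 - A^6 + A^10 (w = +6)
1 component over 14 crossings, w = +6
3 Fox colorings among 3^14, |V(-1)| = 17: not tricolorable
why: the span of V is 7, forcing >= 7 crossings in any diagram


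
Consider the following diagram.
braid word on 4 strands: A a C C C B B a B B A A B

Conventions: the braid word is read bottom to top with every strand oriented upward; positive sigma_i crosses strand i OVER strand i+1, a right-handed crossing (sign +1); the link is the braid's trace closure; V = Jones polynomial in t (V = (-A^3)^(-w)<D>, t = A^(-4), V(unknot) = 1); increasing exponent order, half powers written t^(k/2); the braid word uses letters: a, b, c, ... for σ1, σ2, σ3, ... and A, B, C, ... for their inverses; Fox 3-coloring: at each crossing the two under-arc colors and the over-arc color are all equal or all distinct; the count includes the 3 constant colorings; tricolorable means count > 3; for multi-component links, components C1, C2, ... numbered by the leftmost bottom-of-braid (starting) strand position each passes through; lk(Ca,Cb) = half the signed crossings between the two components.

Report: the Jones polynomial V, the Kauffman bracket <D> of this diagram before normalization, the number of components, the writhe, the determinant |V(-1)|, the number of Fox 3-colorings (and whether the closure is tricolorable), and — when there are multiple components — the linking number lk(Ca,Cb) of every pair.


V(t) = t^-13 - 3t^-12 + 5t^-11 - 7t^-10 + 8t^-9 - 9t^-8 + 7t^-7 - 5t^-6 + 4t^-5 - t^-4 + t^-3
bracket: -A^-15 + A^-11 - 4A^-7 + 5A^-3 - 7A + 9A^5 - 8A^9 + 7A^13 - 5A^17 + 3A^21 - A^25, w = -9
1 component, writhe -9, over 13 crossings
det 51, colorings 9 of 3^13 — tricolorable
observation: w = -9 (over 13 crossings) is diagram-only; (-A^3)^(9) removes it from V


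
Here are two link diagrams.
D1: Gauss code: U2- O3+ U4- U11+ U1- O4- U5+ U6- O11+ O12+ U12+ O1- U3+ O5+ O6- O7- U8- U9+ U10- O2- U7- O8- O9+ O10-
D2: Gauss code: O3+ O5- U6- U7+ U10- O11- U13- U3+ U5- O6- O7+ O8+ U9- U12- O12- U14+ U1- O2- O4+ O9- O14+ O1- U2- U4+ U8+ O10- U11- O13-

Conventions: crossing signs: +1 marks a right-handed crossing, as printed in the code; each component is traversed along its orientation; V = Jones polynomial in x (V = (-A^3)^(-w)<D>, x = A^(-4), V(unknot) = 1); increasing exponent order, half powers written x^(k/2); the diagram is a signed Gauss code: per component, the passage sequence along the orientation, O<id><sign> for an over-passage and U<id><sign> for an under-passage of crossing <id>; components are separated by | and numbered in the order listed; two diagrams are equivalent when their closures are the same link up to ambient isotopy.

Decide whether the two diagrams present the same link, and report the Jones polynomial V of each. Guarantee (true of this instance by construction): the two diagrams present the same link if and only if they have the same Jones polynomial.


same link: yes
V(D1) = -x^-4 + x^-3 + x^-1  [12 crossings, <D> = A^-2 + A^6 - A^10, w = -2]
D2 (bracket A^-8 + 1 - A^4; 14 crossings at w = -4): V = -x^-4 + x^-3 + x^-1
note: Reidemeister moves carry D1 (12 crossings) to D2 (14)


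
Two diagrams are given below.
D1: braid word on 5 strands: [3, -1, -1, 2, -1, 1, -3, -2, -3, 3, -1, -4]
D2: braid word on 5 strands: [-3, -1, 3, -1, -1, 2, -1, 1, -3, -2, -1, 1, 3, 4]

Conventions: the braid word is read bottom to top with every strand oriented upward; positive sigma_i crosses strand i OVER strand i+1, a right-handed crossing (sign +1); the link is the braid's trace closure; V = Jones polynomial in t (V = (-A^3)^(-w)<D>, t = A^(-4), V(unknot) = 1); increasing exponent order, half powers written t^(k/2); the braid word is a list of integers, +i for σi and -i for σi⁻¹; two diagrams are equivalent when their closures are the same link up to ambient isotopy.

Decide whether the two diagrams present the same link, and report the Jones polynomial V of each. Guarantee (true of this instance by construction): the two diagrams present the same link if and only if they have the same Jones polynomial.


equivalent: yes
V(D1) = -t^-4 + t^-3 + t^-1  (w -4, c 12, <D> = A^-8 + 1 - A^4)
V(D2) = -t^-4 + t^-3 + t^-1  (w -2, c 14, <D> = A^-2 + A^6 - A^10)
why: D2 (14 crossings) and D1 (12) are Markov-related braid presentations


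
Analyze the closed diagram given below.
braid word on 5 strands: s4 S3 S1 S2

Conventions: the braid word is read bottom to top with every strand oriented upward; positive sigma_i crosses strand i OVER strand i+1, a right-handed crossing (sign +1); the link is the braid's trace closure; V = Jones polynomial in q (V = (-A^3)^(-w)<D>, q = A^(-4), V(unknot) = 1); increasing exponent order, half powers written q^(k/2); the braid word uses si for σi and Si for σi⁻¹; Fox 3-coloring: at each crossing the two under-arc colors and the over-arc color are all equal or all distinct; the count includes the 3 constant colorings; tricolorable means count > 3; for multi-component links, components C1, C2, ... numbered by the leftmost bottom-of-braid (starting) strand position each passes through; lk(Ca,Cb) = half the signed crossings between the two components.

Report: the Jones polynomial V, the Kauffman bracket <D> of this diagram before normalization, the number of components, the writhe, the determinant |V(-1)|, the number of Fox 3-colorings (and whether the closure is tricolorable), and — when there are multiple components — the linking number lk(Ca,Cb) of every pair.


Jones polynomial: V(q) = 1
<D> = A^-6; writhe -2
components 1, writhe -2 (4 crossings)
3-colorings: 3 of 3^4, det 1 — not tricolorable
note: |V(-1)| = 1: so not tricolorable, since 3 does not divide 1


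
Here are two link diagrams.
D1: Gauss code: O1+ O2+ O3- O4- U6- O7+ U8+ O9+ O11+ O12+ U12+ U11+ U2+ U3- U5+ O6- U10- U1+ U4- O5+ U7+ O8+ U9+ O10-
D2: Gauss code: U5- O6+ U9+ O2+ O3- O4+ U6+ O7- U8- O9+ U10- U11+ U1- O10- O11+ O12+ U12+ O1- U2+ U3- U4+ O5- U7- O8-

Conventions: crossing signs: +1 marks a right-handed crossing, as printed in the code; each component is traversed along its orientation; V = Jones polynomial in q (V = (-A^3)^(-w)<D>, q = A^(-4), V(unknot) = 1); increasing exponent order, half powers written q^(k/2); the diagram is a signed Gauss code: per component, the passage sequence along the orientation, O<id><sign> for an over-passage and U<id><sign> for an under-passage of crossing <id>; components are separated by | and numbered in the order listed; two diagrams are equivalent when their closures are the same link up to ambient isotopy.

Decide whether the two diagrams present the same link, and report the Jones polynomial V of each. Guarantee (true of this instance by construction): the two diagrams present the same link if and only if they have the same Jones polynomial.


equivalent: no
V(D1) = q^-1 - 1 + 2q - 2q^2 + 2q^3 - 2q^4 + q^5  (w +4, c 12, <D> = A^-8 - 2A^-4 + 2 - 2A^4 + 2A^8 - A^12 + A^16)
V(D2) = -q^-3 + 2q^-2 - 2q^-1 + 3 - 2q + 2q^2 - q^3  [12 crossings, <D> = -A^-12 + 2A^-8 - 2A^-4 + 3 - 2A^4 + 2A^8 - A^12, w = 0]
key observation: 2 classes among 2 diagrams; unequal V(q) rules out equality


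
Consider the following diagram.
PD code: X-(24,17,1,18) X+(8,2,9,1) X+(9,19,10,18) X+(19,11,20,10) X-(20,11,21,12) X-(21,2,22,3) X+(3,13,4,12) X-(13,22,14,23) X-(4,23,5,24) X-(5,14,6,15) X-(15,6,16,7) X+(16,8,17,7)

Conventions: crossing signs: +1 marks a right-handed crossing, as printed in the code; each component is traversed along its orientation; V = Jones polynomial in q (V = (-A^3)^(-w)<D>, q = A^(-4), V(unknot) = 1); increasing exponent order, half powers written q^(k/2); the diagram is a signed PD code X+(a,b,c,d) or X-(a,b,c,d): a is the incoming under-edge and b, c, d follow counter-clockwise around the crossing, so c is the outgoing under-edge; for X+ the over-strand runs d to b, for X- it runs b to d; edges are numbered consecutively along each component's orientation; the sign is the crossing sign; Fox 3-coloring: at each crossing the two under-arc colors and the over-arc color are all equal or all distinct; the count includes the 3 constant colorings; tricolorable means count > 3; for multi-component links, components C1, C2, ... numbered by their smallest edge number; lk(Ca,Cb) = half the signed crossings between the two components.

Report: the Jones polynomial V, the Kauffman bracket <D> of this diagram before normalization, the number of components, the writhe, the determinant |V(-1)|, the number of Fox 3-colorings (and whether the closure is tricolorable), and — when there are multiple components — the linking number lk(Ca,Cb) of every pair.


V = -q^-4 + q^-3 + q^-1
<D> = A^-2 + A^6 - A^10 (w = -2)
1 component over 12 crossings, w = -2
9 Fox colorings among 3^12, |V(-1)| = 3: tricolorable
why: det 3 = |V(-1)|; divisible by 3, so tricolorable


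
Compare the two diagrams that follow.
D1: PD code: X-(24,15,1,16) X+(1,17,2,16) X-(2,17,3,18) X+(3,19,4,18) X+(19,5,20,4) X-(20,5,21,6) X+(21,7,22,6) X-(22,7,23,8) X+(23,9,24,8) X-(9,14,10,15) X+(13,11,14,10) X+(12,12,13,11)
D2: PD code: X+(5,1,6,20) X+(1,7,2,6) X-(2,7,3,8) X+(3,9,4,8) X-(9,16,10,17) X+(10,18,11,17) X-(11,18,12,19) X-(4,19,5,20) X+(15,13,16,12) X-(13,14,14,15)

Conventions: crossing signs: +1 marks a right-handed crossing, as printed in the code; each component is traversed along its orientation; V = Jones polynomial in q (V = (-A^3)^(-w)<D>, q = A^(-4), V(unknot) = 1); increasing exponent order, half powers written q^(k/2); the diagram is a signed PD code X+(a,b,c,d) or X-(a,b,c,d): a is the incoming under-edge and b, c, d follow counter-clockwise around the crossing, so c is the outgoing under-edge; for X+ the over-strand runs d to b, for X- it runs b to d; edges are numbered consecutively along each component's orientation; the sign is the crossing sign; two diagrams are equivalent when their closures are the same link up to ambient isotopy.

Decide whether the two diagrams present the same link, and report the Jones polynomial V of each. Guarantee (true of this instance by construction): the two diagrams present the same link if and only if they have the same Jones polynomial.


same link: yes
V(D1) = 1  [12 crossings, <D> = A^6, w = +2]
V(D2) = 1  (w 0, c 10, <D> = 1)
note: all 2 diagrams share one V(q), hence one class


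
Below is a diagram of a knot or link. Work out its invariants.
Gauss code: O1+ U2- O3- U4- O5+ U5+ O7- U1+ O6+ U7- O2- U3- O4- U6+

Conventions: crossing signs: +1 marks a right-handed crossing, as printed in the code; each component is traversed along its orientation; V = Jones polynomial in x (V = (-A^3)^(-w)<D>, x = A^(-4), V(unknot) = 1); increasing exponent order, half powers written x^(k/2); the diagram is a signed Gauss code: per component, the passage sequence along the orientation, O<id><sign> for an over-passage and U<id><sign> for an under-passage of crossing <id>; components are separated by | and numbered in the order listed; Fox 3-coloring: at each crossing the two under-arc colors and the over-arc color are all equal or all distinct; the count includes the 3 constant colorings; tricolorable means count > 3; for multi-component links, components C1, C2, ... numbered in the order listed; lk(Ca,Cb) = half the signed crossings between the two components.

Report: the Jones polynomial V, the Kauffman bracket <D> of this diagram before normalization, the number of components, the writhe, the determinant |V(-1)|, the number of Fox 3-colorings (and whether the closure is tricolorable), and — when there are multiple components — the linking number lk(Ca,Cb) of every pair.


V = x^-5 - 2x^-4 + 2x^-3 - 2x^-2 + 2x^-1 - 1 + x
<D> = -A^-7 + A^-3 - 2A + 2A^5 - 2A^9 + 2A^13 - A^17 (w = -1)
1 component over 7 crossings, w = -1
3 Fox colorings among 3^7, |V(-1)| = 11: not tricolorable
why: V spans 6 powers of x: at least 6 crossings in any diagram


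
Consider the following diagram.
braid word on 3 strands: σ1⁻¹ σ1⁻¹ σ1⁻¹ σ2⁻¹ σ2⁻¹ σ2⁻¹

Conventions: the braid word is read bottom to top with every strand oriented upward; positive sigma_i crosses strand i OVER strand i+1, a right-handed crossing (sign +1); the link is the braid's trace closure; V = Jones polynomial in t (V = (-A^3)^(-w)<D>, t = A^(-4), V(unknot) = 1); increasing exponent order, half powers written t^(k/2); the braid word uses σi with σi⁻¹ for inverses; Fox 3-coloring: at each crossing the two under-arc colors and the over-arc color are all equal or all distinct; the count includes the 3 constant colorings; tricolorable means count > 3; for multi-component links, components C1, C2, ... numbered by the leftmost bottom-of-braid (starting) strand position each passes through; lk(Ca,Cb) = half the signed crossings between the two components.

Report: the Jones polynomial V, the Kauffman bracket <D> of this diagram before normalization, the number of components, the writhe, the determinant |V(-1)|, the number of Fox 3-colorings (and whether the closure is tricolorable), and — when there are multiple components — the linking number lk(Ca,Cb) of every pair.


V(t) = t^-8 - 2t^-7 + t^-6 - 2t^-5 + 2t^-4 + t^-2
bracket: A^-10 + 2A^-2 - 2A^2 + A^6 - 2A^10 + A^14, w = -6
1 component, writhe -6, over 6 crossings
det 9, colorings 27 of 3^6 — tricolorable
observation: w = -6 shifts under R1 moves; the (-A^3)^(6) factor cancels that in V


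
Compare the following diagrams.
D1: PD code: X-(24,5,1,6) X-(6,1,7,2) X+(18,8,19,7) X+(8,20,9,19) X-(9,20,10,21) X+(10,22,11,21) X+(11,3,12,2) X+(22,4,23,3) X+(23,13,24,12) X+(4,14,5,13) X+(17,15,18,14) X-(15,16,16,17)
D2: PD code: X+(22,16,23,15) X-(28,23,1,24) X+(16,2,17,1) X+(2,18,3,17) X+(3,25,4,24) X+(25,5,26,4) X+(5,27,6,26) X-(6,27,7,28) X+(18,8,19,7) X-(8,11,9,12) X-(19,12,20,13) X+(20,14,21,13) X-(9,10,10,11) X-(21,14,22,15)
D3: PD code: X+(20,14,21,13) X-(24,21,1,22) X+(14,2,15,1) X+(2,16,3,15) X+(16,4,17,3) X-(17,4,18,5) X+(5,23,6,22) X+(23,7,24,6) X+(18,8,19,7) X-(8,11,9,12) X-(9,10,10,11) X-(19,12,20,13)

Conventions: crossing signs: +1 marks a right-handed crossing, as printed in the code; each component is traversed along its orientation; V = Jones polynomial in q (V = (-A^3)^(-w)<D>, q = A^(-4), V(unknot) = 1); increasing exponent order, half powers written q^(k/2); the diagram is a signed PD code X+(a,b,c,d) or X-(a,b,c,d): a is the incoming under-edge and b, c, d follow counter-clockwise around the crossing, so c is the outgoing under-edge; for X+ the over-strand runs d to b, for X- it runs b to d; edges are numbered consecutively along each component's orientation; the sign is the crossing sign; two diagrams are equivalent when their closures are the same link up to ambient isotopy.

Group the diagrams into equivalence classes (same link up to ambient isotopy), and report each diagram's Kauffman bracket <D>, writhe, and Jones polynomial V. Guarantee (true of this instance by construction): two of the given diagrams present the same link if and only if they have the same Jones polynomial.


equivalence classes: {D1, D2, D3}
D1 (bracket -A^-12 + A^-8 - A^-4 + 2 - A^4 + A^8; 12 crossings at w = +4): V = q - q^2 + 2q^3 - q^4 + q^5 - q^6
V(D2) = q - q^2 + 2q^3 - q^4 + q^5 - q^6  (w +2, c 14, <D> = -A^-18 + A^-14 - A^-10 + 2A^-6 - A^-2 + A^2)
V(D3) = q - q^2 + 2q^3 - q^4 + q^5 - q^6  [12 crossings, <D> = -A^-18 + A^-14 - A^-10 + 2A^-6 - A^-2 + A^2, w = +2]
key observation: one V(q) for all 3 diagrams — one class (guaranteed)


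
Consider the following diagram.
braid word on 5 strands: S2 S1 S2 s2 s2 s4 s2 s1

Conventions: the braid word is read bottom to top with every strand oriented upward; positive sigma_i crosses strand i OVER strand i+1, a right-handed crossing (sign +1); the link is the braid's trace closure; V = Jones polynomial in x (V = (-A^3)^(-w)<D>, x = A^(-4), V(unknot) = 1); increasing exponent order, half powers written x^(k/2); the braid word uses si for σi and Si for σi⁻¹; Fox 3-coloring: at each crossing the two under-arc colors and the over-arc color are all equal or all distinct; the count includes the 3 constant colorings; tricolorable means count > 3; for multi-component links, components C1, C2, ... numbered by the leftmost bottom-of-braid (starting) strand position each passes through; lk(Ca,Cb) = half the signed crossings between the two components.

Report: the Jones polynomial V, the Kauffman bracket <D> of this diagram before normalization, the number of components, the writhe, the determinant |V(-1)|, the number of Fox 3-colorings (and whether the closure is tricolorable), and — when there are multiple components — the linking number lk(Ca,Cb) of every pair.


Jones polynomial: V(x) = 1 + x + x^2 + x^3
<D> = A^-6 + A^-2 + A^2 + A^6; writhe +2
components 3, writhe +2 (8 crossings)
linking number lk(C1,C2) = +1
lk(C1,C3): 0
lk(C2,C3) = 0
3-colorings: 9 of 3^8, det 0 — tricolorable
note: the 3 component pairs carry total linking +1


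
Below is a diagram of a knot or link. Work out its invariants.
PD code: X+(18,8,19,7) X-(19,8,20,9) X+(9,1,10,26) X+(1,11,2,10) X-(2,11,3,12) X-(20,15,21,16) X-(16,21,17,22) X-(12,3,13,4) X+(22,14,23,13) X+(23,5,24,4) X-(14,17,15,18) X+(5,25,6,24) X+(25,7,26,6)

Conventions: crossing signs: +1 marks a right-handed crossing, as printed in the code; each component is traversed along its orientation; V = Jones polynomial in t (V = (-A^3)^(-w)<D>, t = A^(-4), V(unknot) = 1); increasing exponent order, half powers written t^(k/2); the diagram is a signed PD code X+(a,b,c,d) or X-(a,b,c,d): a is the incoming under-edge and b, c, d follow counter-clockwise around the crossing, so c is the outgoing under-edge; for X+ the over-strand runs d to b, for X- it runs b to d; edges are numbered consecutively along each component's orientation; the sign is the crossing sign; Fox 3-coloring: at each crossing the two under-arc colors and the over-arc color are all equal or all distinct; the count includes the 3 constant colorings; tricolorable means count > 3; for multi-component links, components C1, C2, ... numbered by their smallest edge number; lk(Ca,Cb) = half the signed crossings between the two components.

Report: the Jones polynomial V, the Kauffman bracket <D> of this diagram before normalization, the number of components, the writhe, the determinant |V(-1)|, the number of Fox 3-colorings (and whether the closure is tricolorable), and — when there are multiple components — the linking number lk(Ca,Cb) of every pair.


V = -t^-3 + t^-2 - t^-1 + 3 - t + t^2 - t^3
<D> = A^-9 - A^-5 + A^-1 - 3A^3 + A^7 - A^11 + A^15 (w = +1)
1 component over 13 crossings, w = +1
27 Fox colorings among 3^13, |V(-1)| = 9: tricolorable
why: det 9 = |V(-1)|; divisible by 3, so tricolorable


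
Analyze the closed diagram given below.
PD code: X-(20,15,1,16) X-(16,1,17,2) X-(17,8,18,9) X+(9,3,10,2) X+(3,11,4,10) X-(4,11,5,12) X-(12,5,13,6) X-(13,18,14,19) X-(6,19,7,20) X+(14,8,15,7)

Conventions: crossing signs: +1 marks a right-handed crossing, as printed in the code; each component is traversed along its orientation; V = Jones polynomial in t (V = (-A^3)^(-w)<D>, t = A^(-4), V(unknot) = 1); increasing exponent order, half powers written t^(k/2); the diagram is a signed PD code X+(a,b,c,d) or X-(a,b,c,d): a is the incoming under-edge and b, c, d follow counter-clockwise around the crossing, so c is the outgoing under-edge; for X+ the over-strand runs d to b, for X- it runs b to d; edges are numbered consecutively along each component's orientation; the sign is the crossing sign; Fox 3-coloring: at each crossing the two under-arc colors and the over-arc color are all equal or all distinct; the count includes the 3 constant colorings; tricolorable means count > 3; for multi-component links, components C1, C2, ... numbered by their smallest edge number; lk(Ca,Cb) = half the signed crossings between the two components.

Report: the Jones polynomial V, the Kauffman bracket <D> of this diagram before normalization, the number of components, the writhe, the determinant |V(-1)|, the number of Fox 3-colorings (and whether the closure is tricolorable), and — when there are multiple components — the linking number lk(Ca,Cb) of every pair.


V(t) = -t^-6 + t^-5 - t^-4 + 2t^-3 - t^-2 + t^-1
bracket: A^-8 - A^-4 + 2 - A^4 + A^8 - A^12, w = -4
1 component, writhe -4, over 10 crossings
det 7, colorings 3 of 3^10 — not tricolorable
observation: the span of V is 5, forcing >= 5 crossings in any diagram


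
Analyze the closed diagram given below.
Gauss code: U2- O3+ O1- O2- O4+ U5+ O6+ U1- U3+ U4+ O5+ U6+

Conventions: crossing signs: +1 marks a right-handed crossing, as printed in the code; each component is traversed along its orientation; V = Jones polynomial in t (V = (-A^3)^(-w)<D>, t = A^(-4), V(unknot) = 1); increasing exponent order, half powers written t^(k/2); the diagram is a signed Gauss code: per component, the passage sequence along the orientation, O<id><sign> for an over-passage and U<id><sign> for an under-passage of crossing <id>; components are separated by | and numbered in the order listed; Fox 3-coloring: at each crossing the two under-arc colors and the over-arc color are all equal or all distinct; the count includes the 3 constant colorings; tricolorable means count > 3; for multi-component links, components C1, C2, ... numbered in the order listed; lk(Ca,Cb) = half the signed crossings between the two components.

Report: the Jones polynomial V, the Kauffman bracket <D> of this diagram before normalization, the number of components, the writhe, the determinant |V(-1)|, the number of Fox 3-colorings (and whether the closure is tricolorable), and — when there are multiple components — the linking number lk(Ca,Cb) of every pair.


Jones polynomial: V(t) = t + t^3 - t^4
<D> = -A^-10 + A^-6 + A^2; writhe +2
components 1, writhe +2 (6 crossings)
3-colorings: 9 of 3^6, det 3 — tricolorable
note: the span of V is 3, forcing >= 3 crossings in any diagram


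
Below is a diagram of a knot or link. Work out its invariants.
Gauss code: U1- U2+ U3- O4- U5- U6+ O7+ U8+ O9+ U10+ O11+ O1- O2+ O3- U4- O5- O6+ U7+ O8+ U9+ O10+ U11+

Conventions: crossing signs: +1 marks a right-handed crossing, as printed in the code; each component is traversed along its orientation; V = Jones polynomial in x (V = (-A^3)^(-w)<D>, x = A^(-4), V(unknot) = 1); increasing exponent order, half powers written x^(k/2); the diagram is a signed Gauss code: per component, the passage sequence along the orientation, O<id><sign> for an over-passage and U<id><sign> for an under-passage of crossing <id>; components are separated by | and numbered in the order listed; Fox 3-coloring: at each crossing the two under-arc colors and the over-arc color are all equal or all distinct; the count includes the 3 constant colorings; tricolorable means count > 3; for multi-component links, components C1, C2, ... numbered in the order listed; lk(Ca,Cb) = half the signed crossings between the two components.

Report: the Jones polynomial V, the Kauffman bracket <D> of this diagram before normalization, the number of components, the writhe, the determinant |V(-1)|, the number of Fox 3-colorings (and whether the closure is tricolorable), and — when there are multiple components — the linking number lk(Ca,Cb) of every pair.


Jones polynomial: V(x) = x + x^3 - x^4
<D> = A^-7 - A^-3 - A^5; writhe +3
components 1, writhe +3 (11 crossings)
3-colorings: 9 of 3^11, det 3 — tricolorable
note: the span of V is 3, forcing >= 3 crossings in any diagram
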